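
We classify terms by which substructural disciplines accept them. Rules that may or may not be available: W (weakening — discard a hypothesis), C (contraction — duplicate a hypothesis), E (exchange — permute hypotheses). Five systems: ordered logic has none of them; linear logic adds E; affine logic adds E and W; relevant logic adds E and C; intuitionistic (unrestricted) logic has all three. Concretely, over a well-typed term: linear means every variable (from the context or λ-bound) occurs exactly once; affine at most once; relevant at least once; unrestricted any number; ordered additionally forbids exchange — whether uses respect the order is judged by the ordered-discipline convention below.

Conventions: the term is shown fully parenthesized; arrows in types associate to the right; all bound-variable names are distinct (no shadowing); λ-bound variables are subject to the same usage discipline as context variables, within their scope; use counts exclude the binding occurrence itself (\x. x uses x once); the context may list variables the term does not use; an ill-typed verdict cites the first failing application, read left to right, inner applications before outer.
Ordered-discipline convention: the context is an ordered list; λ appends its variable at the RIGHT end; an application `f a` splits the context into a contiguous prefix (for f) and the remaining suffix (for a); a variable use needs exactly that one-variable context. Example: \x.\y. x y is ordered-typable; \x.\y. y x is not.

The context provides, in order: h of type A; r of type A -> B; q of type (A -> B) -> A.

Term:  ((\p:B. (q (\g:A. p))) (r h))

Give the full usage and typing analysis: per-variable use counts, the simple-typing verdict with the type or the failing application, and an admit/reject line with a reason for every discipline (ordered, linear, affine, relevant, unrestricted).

counts: h: 1×; r: 1×; q: 1×; p (λ-bound): 1×; g (λ-bound): 0×
use order (left to right): q, p, r, h
typing: well-typed at A
ordered: ✗, unused: g — weakening required
linear: ✗, unused: g — weakening required
affine: ✓, at most one use each (h, r, q, p, g)
relevant: ✗, unused: g — weakening required
unrestricted: ✓, well-typed at A; no restrictions here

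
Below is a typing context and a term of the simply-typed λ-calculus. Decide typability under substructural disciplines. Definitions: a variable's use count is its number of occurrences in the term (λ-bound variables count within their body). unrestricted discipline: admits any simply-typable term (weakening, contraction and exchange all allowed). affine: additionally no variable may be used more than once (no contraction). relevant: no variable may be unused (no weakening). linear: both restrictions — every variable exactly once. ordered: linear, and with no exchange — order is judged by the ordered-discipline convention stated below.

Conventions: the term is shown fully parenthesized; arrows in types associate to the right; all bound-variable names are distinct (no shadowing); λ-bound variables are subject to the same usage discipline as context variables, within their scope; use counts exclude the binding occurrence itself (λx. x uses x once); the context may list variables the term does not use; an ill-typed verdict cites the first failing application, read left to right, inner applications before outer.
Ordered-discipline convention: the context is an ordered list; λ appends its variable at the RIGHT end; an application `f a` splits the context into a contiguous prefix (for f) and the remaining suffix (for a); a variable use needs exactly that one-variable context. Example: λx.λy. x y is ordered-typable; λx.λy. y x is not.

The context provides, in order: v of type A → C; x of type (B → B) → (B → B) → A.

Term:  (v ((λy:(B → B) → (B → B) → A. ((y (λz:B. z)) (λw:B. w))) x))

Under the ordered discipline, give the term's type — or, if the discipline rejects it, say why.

term : C
use counts: v=1, x=1, y (λ-bound)=1, z (λ-bound)=1, w (λ-bound)=1
use order (left to right): v, y, z, w, x
typing: the term checks, with type C
across the five disciplines: ordered ✓ | linear ✓ | affine ✓ | relevant ✓ | unrestricted ✓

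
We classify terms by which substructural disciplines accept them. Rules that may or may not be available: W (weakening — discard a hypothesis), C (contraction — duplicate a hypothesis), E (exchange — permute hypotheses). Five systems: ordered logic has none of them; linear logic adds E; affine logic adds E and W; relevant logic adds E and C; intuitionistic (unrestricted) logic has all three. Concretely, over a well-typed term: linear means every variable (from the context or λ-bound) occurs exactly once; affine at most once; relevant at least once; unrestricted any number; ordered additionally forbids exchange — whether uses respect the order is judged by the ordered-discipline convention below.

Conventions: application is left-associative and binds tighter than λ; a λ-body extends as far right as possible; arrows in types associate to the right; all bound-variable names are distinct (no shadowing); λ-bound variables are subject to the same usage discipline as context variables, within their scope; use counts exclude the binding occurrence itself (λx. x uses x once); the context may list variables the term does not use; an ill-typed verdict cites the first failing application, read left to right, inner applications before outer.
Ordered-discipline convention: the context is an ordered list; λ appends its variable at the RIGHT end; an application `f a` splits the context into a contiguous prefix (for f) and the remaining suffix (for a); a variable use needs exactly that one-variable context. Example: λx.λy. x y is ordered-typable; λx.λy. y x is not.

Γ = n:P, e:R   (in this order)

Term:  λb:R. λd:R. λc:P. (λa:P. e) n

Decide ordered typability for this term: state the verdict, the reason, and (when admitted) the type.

no — needs weakening: b, d, c, a unused
variable uses: n=1, e=1, b [bound]=0, d [bound]=0, c [bound]=0, a [bound]=0
uses in reading order: e, n
typing: well-typed at R -> R -> P -> R
across the five disciplines: ordered ✗; linear ✗; affine ✓; relevant ✗; unrestricted ✓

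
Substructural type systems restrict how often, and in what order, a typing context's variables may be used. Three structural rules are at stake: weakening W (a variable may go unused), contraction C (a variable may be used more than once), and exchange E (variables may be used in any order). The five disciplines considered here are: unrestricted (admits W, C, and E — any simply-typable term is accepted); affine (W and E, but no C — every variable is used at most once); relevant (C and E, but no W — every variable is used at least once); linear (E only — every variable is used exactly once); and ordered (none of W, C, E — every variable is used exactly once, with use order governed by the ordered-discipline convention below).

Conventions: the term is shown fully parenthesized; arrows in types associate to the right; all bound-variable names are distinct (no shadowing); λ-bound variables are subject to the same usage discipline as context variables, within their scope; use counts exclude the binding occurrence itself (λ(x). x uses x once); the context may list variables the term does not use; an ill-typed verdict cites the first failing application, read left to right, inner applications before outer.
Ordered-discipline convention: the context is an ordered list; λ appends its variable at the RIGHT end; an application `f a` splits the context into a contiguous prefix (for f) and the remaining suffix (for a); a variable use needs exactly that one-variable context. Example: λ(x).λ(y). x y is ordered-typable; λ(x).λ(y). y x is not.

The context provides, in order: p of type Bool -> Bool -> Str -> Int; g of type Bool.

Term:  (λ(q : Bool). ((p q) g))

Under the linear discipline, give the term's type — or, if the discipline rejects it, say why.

term : Bool -> Str -> Int
use counts: p=1, g=1, q (bound)=1
order of uses: p, q, g
typing: ✓ — Bool -> Str -> Int
summary: ordered ✗; linear ✓; affine ✓; relevant ✓; unrestricted ✓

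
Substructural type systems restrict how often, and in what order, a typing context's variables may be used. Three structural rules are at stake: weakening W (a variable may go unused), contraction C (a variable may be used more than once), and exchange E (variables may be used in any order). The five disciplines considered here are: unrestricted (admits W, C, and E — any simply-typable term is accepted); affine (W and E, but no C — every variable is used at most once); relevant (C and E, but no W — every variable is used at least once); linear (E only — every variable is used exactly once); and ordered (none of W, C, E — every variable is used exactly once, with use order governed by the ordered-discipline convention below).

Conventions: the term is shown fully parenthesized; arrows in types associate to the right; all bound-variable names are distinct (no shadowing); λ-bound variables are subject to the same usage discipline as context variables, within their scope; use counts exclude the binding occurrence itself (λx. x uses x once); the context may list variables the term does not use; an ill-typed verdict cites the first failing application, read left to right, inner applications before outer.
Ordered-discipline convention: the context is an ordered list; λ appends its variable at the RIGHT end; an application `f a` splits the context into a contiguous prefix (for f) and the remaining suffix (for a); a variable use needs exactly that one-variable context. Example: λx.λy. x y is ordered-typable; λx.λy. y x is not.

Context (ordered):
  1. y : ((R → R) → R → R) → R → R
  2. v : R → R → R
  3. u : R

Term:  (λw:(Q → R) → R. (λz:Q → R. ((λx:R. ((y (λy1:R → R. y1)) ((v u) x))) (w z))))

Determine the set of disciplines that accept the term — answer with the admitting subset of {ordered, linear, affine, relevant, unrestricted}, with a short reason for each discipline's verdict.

accepted by: ordered, linear, affine, relevant, unrestricted
use counts: y ×1; v ×1; u ×1; w (bound) ×1; z (bound) ×1; x (bound) ×1; y1 (bound) ×1
use order (left to right): y, y1, v, u, x, w, z
typing: ✓ — ((Q → R) → R) → (Q → R) → R
ordered: ✓, y, v, u, w, z, x, y1: once each, no exchange needed
linear: ✓, each of y, v, u, w, z, x, y1 used exactly once
affine: ✓, none of y, v, u, w, z, x, y1 used more than once
relevant: ✓, at least one use each (y, v, u, w, z, x, y1)
unrestricted: ✓, type-checks (((Q → R) → R) → (Q → R) → R) and nothing is barred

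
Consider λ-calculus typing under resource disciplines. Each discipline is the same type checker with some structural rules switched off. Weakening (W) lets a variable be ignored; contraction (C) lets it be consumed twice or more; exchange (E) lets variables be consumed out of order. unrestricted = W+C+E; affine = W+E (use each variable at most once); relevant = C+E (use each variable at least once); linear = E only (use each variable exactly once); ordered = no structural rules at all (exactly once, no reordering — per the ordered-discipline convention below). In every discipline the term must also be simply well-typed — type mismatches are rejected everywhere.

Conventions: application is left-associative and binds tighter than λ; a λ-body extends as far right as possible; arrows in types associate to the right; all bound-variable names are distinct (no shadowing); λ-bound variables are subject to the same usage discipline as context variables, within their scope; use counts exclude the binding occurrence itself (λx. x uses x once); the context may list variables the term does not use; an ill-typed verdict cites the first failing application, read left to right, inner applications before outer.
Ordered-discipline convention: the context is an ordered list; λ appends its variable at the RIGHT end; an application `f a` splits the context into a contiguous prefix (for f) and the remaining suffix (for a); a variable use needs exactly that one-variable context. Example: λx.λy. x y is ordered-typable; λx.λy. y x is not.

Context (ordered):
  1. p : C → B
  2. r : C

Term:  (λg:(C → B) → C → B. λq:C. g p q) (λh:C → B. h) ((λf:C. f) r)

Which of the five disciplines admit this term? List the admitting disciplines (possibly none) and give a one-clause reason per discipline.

admitted by: linear, affine, relevant, unrestricted
variable uses: p: 1×, r: 1×, g (λ-bound): 1×, q (λ-bound): 1×, h (λ-bound): 1×, f (λ-bound): 1×
use order (left to right): g, p, q, h, f, r
typing: ✓ — B
ordered: ✗, no contiguous prefix/suffix split fits g, p, q, h, f, r
linear: ✓, single use per variable (p, r, g, q, h, f)
affine: ✓, at most one use each (p, r, g, q, h, f)
relevant: ✓, none of p, r, g, q, h, f goes unused
unrestricted: ✓, well-typed at B; no restrictions here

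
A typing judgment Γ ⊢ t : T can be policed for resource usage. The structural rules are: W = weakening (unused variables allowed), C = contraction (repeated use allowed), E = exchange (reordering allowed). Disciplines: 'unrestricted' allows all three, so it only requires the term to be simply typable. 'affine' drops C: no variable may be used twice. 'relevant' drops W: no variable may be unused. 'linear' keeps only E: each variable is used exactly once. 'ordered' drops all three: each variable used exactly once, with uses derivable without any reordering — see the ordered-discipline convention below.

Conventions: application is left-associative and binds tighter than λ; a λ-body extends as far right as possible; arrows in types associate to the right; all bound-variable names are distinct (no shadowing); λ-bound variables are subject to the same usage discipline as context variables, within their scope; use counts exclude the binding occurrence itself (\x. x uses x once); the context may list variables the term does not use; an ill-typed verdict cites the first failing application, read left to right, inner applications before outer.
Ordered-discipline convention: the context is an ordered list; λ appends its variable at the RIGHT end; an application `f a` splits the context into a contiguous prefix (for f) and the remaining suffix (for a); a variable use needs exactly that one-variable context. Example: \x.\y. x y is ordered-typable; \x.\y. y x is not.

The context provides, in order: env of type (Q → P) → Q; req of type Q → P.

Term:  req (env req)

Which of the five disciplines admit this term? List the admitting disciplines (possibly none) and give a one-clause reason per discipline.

admitted by: relevant, unrestricted
usage: env: 1; req: 2
use order (left to right): req, env, req
typing: ✓ — P
ordered ✗ (repeated use of req ×2)
linear ✗ (repeated use of req ×2)
affine ✗ (repeated use of req ×2)
relevant ✓ (none of env, req goes unused)
unrestricted ✓ (type-checks (P) and nothing is barred)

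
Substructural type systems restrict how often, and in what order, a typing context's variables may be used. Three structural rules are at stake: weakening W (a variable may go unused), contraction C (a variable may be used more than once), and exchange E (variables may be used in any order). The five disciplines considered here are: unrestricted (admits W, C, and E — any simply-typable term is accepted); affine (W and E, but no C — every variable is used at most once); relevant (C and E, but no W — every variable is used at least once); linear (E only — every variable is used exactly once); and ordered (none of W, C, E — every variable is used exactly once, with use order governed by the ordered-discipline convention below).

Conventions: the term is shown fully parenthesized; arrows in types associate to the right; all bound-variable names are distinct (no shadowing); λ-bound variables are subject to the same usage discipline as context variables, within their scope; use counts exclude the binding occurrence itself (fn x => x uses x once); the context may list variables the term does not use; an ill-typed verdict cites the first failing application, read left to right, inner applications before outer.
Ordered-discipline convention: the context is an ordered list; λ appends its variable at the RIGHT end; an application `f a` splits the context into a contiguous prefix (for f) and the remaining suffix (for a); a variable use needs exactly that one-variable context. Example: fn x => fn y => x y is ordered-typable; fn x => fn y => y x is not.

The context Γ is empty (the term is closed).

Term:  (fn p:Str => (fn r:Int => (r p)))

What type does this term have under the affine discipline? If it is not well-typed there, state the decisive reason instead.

not well-typed under affine — fails simple typing
variable uses: p (bound)=1, r (bound)=1
left-to-right use order: r, p
typing: ill-typed: can't apply a value of type Int
all disciplines: ordered ✗ | linear ✗ | affine ✗ | relevant ✗ | unrestricted ✗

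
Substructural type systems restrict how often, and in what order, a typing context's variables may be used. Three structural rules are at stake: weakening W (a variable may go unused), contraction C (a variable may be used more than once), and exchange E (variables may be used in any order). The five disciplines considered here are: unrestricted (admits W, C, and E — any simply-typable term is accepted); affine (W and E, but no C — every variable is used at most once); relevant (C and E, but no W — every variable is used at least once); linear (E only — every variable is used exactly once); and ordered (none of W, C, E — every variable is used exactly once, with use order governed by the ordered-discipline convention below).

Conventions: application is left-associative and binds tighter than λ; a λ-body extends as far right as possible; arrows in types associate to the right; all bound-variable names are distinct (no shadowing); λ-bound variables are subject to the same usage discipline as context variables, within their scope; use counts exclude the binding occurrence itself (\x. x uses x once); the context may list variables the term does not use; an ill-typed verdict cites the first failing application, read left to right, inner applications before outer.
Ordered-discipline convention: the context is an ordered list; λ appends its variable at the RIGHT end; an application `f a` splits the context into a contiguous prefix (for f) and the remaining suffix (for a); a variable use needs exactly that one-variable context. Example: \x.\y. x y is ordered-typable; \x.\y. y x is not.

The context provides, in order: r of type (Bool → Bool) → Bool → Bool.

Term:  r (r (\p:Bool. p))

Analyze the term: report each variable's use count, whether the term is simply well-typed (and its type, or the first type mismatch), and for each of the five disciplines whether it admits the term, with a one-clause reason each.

variable uses: r: 2×; p (λ-bound): 1×
use order (left to right): r, r, p
typing: the term checks, with type Bool → Bool
ordered ✗ (repeated use of r ×2)
linear ✗ (repeated use of r ×2)
affine ✗ (repeated use of r ×2)
relevant ✓ (none of r, p goes unused)
unrestricted ✓ (typability at Bool → Bool is all that's needed)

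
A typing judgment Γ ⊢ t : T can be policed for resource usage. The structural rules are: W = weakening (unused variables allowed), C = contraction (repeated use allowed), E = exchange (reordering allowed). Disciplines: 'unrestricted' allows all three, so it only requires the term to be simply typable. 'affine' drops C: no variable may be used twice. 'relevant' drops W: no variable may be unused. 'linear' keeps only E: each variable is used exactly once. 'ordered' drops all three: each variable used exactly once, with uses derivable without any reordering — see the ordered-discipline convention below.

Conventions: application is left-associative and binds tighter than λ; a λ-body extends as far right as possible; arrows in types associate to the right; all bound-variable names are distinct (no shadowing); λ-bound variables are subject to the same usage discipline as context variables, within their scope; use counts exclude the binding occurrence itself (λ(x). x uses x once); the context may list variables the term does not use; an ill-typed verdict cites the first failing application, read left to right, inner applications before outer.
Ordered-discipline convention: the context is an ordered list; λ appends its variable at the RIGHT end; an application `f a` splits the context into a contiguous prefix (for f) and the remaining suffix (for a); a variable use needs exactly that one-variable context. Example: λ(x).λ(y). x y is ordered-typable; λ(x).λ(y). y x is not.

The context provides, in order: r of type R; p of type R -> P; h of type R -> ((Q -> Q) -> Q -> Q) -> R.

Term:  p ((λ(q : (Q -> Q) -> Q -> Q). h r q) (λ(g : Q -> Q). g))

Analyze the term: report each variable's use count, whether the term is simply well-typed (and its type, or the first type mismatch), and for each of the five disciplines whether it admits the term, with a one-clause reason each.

counts: r ×1; p ×1; h ×1; q (λ-bound) ×1; g (λ-bound) ×1
order of uses: p, h, r, q, g
typing: well-typed — term : P
ordered ✗ (use order p, h, r, q, g needs exchange)
linear ✓ (each of r, p, h, q, g used exactly once)
affine ✓ (r, p, h, q, g: no repeats, contraction unneeded)
relevant ✓ (every one of r, p, h, q, g appears)
unrestricted ✓ (type-checks (P) and nothing is barred)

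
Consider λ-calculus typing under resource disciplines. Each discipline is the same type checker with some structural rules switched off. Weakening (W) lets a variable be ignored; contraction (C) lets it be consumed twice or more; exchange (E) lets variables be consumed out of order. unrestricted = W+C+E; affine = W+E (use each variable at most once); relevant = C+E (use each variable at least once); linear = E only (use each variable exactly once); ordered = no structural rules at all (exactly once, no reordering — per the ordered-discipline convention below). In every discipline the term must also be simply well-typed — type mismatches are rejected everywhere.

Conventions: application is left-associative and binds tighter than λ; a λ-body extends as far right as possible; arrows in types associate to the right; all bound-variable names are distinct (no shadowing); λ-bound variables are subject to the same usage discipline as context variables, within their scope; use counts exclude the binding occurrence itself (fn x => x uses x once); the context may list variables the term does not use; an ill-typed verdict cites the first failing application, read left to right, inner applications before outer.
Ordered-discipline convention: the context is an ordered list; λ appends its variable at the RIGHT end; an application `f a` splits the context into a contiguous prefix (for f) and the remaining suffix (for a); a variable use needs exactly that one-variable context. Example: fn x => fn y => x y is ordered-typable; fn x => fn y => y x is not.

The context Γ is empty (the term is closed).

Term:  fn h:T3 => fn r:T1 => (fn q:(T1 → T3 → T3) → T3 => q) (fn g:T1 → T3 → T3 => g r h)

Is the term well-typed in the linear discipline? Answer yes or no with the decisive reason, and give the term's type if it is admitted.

yes — exactly-once usage across h, r, q, g; term : T3 → T1 → (T1 → T3 → T3) → T3
use counts: h [bound]: 1, r [bound]: 1, q [bound]: 1, g [bound]: 1
order of uses: q, g, r, h
typing: ✓ — T3 → T1 → (T1 → T3 → T3) → T3
across the five disciplines: ordered ✗ · linear ✓ · affine ✓ · relevant ✓ · unrestricted ✓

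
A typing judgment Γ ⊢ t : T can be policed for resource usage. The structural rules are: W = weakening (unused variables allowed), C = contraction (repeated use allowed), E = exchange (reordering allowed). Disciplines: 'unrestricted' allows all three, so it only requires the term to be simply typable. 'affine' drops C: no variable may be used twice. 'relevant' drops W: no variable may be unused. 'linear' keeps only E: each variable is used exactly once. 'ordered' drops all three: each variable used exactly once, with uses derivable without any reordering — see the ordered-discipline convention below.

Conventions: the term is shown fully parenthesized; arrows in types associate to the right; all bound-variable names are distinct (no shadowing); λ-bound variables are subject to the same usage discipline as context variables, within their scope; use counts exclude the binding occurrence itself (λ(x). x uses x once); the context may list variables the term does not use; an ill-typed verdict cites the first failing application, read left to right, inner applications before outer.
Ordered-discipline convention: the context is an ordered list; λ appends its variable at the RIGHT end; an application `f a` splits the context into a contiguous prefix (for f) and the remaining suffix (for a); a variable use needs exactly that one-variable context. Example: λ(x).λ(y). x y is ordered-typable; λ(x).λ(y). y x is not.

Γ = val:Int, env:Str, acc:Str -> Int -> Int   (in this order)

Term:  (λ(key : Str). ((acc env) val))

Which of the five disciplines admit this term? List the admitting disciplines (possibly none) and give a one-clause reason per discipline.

admitted in: affine, unrestricted
variable uses: val=1; env=1; acc=1; key [bound]=0
use order (left to right): acc, env, val
typing: well-typed — term : Str -> Int
ordered: ✗, key never used (weakening)
linear: ✗, key never used (weakening)
affine: ✓, val, env, acc, key: no repeats, contraction unneeded
relevant: ✗, key never used (weakening)
unrestricted: ✓, type-checks (Str -> Int) and nothing is barred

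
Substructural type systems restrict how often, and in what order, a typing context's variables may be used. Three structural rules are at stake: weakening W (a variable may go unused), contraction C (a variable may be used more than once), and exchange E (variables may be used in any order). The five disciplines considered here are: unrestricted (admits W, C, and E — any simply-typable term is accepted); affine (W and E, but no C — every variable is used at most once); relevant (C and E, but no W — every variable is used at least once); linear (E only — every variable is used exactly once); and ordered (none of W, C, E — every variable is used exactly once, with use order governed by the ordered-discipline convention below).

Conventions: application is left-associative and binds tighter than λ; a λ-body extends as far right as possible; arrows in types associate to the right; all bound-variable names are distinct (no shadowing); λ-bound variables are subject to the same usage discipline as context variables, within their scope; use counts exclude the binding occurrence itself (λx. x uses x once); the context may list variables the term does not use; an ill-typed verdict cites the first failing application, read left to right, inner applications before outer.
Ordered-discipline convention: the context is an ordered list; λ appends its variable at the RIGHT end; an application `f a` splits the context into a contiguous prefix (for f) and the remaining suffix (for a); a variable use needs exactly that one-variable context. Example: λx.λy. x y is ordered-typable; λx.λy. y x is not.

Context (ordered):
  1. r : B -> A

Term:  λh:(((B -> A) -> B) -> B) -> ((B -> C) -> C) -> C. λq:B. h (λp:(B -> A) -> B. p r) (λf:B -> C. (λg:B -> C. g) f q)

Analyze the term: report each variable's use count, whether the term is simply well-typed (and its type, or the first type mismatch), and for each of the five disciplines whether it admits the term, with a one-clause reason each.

variable uses: r: 1; h (λ-bound): 1; q (λ-bound): 1; p (λ-bound): 1; f (λ-bound): 1; g (λ-bound): 1
uses in reading order: h, p, r, g, f, q
typing: well-typed — term : ((((B -> A) -> B) -> B) -> ((B -> C) -> C) -> C) -> B -> C
ordered: ✗, no contiguous prefix/suffix split fits h, p, r, g, f, q
linear: ✓, exactly-once usage across r, h, q, p, f, g
affine: ✓, none of r, h, q, p, f, g used more than once
relevant: ✓, r, h, q, p, f, g: all used, weakening unneeded
unrestricted: ✓, simply typable at ((((B -> A) -> B) -> B) -> ((B -> C) -> C) -> C) -> B -> C; W, C, E all held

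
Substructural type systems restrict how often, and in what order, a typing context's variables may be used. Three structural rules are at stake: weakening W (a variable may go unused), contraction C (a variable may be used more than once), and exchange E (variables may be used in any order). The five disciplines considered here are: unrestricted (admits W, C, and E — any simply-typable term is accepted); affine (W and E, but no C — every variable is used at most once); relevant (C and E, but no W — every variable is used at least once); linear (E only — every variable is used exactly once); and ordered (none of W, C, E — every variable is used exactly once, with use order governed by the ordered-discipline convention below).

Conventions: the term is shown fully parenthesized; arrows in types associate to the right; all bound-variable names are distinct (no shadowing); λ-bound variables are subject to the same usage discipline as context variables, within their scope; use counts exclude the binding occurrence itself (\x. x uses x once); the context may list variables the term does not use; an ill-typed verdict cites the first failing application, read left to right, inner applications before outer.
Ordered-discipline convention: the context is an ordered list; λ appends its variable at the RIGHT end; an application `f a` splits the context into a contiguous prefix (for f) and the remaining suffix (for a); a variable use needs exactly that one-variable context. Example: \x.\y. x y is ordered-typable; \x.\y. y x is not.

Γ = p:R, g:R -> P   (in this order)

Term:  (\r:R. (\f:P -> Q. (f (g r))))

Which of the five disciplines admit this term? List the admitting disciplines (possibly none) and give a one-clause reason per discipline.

admitted in: affine, unrestricted
use counts: p ×0, g ×1, r (bound) ×1, f (bound) ×1
order of uses: f, g, r
typing: the term checks, with type R -> (P -> Q) -> Q
ordered: ✗, needs weakening: p unused
linear: ✗, needs weakening: p unused
affine: ✓, at most one use each (p, g, r, f)
relevant: ✗, needs weakening: p unused
unrestricted: ✓, simply typable at R -> (P -> Q) -> Q; W, C, E all held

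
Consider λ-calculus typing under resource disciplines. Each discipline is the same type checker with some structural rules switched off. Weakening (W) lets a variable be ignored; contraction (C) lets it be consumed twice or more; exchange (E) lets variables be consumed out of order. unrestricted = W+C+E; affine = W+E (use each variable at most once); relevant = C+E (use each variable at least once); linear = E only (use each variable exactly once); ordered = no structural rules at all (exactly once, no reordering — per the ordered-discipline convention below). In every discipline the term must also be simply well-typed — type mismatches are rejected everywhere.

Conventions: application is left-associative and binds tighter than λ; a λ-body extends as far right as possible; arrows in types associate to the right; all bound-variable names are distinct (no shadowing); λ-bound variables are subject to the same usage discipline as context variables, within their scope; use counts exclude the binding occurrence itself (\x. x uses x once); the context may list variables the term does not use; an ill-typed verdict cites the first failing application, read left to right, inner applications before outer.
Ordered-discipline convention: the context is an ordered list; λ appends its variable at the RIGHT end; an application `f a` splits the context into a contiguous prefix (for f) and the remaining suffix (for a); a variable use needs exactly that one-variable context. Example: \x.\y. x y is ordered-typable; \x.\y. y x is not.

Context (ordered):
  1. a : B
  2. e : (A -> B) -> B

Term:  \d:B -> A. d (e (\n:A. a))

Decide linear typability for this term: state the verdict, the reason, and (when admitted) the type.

no — unused: n — weakening required
use counts: a ×1, e ×1, d (bound) ×1, n (bound) ×0
left-to-right use order: d, e, a
typing: ✓ — (B -> A) -> A
all disciplines: ordered ✗ | linear ✗ | affine ✓ | relevant ✗ | unrestricted ✓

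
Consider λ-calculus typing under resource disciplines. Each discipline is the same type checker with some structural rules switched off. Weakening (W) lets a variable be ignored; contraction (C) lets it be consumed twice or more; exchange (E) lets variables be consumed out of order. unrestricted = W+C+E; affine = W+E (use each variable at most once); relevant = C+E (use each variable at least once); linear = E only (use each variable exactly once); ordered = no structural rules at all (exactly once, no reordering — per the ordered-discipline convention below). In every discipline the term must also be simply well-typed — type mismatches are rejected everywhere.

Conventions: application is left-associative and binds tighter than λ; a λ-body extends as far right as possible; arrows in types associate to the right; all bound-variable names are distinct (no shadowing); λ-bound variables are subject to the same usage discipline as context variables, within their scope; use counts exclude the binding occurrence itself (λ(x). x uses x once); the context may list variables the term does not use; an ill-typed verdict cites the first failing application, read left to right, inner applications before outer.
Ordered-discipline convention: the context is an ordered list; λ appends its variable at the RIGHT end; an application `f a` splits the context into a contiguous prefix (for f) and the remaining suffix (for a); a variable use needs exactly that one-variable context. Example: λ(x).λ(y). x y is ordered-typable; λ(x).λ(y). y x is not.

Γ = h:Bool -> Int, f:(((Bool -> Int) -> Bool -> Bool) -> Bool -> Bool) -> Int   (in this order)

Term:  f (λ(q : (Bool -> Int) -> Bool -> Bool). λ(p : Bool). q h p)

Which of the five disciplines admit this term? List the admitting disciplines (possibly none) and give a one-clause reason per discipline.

accepted by: linear, affine, relevant, unrestricted
counts: h: 1×, f: 1×, q (λ-bound): 1×, p (λ-bound): 1×
use order (left to right): f, q, h, p
typing: well-typed at Int
ordered ✗ (no contiguous prefix/suffix split fits f, q, h, p)
linear ✓ (each of h, f, q, p used exactly once)
affine ✓ (none of h, f, q, p used more than once)
relevant ✓ (h, f, q, p: all used, weakening unneeded)
unrestricted ✓ (well-typed at Int; no restrictions here)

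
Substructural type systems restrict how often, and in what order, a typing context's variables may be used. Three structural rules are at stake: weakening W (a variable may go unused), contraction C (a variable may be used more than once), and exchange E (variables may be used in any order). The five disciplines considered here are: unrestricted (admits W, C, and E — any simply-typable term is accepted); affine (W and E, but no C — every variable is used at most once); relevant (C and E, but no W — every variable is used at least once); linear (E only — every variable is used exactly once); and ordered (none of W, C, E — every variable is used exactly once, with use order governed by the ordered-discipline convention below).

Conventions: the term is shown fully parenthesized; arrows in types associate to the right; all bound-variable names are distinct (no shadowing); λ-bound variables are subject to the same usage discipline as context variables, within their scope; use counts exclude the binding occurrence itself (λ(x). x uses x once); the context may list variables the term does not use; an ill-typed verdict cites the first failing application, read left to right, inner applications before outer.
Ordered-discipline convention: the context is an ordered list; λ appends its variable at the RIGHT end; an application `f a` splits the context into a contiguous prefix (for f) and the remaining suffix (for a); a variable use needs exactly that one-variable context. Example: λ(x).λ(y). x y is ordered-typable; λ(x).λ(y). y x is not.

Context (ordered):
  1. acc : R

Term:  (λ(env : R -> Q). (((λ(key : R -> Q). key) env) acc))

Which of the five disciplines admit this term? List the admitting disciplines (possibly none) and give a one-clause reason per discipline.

admitted by: linear, affine, relevant, unrestricted
usage: acc ×1, env [bound] ×1, key [bound] ×1
uses in reading order: key, env, acc
typing: ✓ — (R -> Q) -> Q
ordered: ✗, no contiguous prefix/suffix split fits key, env, acc
linear: ✓, exactly-once usage across acc, env, key
affine: ✓, acc, env, key: no repeats, contraction unneeded
relevant: ✓, at least one use each (acc, env, key)
unrestricted: ✓, simply typable at (R -> Q) -> Q; W, C, E all held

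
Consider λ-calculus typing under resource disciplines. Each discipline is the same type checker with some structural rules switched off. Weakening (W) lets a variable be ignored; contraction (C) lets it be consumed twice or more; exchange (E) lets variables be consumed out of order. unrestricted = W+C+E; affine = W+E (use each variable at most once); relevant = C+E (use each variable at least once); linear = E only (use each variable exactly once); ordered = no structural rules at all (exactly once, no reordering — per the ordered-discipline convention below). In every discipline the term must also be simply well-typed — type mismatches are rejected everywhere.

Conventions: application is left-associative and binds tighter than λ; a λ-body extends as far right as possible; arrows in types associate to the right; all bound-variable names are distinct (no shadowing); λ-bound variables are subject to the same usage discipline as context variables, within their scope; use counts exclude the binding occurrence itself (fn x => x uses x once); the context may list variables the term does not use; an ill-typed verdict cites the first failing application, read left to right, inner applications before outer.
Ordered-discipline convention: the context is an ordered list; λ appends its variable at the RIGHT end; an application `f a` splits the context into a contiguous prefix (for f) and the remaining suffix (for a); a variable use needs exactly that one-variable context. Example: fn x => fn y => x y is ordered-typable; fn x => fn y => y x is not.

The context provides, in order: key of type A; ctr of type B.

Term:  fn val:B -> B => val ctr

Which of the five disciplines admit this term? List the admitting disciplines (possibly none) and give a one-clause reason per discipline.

accepted by: affine, unrestricted
counts: key: 0; ctr: 1; val (bound): 1
order of uses: val, ctr
typing: the term checks, with type (B -> B) -> B
ordered: ✗, key left unused
linear: ✗, key left unused
affine: ✓, key, ctr, val: no repeats, contraction unneeded
relevant: ✗, key left unused
unrestricted: ✓, simply typable at (B -> B) -> B; W, C, E all held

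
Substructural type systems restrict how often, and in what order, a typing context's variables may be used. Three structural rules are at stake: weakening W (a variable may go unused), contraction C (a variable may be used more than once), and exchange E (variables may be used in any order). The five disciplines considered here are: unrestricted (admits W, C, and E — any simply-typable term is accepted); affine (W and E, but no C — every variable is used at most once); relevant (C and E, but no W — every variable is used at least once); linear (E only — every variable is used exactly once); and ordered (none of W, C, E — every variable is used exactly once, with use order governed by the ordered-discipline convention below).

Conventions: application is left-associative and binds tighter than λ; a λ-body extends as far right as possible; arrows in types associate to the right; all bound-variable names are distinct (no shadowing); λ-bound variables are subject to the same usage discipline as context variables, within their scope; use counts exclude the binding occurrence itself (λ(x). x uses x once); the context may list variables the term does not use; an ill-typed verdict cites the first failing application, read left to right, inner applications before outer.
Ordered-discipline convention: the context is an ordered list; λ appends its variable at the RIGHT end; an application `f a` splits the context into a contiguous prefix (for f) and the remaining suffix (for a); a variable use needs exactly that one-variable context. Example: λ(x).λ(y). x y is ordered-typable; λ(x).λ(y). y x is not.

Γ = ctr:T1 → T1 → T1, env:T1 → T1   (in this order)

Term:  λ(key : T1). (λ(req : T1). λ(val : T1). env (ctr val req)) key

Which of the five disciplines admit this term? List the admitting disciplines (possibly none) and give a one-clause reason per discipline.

admitting disciplines: linear, affine, relevant, unrestricted
usage: ctr=1; env=1; key [bound]=1; req [bound]=1; val [bound]=1
left-to-right use order: env, ctr, val, req, key
typing: ✓ — T1 → T1 → T1
ordered ✗ (no ordered split (uses run env, ctr, val, req, key))
linear ✓ (single use per variable (ctr, env, key, req, val))
affine ✓ (no duplicate uses among ctr, env, key, req, val)
relevant ✓ (none of ctr, env, key, req, val goes unused)
unrestricted ✓ (type-checks (T1 → T1 → T1) and nothing is barred)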